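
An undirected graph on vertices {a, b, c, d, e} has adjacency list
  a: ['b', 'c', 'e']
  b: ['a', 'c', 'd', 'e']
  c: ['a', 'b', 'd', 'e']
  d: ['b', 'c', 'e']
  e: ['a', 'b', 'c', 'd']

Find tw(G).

3

A width-3 tree decomposition is:
Bags: B1 = {a, b, c, e}  B2 = {b, c, d, e}
Tree: B1–B2
The largest bag has 4 vertices, giving width 3; this decomposition certifies tw(G) ≤ 3. For the lower bound, the 4 vertices {b, c, d, e} are pairwise adjacent, and any tree decomposition puts a clique entirely inside one bag — forcing width ≥ 3. Combining the bounds, tw(G) = 3.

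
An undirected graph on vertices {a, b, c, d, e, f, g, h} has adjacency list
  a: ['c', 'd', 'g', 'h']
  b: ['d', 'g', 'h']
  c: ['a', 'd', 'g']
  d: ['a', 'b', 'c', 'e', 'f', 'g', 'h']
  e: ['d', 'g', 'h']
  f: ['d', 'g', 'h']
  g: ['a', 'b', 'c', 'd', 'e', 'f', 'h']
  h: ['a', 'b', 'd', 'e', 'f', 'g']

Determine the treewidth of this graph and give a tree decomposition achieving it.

Treewidth 3.
Bags: B1 = {d, f, g, h}  B2 = {a, d, g, h}  B3 = {b, d, g, h}  B4 = {a, c, d, g}  B5 = {d, e, g, h}
Tree: B1–B2, B1–B3, B2–B4, B1–B5

Each bag holds 4 vertices, so the decomposition has width 3, which upper-bounds the treewidth. For the lower bound, the 4 vertices {d, e, g, h} are pairwise adjacent, and any tree decomposition puts a clique entirely inside one bag — forcing width ≥ 3. Hence tw(G) = 3 exactly.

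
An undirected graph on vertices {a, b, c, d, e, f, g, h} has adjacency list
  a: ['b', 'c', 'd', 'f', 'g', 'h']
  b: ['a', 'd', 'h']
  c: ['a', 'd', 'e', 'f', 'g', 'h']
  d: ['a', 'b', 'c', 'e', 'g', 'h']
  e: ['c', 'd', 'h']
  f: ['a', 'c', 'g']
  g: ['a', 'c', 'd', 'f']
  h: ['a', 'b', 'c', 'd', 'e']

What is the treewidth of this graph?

A width-3 tree decomposition is:
Bags: B1 = {c, d, e, h}  B2 = {a, c, d, h}  B3 = {a, c, d, g}  B4 = {a, b, d, h}  B5 = {a, c, f, g}
Tree: B1–B2, B2–B3, B2–B4, B3–B5
Each bag holds 4 vertices, so the decomposition has width 3, which upper-bounds the treewidth. On the other hand G contains the 4-clique {a, c, d, g}. A clique must lie in a single bag of any decomposition, so no decomposition can have width below 3. Therefore the treewidth is 3.

3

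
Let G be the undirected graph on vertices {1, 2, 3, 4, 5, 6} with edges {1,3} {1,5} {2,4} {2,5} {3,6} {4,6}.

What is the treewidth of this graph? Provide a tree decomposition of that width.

Each bag holds 3 vertices, so the decomposition has width 2, which upper-bounds the treewidth. The edges 5–2–4–6–3–1–5 form a cycle, so G is not a tree and its treewidth is at least 2. Hence tw(G) = 2 exactly.

Treewidth 2.
One optimal decomposition is:
Bags: B1 = {2, 4, 5}  B2 = {4, 5, 6}  B3 = {3, 5, 6}  B4 = {1, 3, 5}
Tree: B1–B2, B2–B3, B3–B4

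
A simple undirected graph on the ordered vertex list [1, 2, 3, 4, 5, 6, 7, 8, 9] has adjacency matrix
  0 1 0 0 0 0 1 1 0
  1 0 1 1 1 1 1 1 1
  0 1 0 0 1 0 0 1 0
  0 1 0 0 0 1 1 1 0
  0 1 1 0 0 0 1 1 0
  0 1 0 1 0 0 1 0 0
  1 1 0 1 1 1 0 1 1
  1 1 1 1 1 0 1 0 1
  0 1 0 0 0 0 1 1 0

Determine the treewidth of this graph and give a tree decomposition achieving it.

The largest bag has 4 vertices, giving width 3; this decomposition certifies tw(G) ≤ 3. On the other hand G contains the 4-clique {2, 3, 5, 8}. A clique must lie in a single bag of any decomposition, so no decomposition can have width below 3. Combining the bounds, tw(G) = 3.

Treewidth 3.
One such decomposition:
Bags: B1 = {2, 4, 7, 8}  B2 = {2, 4, 6, 7}  B3 = {2, 5, 7, 8}  B4 = {2, 3, 5, 8}  B5 = {1, 2, 7, 8}  B6 = {2, 7, 8, 9}
Tree: B1–B2, B1–B3, B3–B4, B3–B5, B1–B6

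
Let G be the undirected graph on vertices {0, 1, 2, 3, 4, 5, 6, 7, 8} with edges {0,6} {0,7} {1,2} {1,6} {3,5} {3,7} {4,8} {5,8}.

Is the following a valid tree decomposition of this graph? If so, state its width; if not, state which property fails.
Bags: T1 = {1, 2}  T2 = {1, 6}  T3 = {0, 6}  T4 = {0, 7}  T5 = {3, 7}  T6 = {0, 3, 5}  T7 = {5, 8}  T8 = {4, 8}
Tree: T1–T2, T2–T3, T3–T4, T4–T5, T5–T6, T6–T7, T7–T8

No — bags containing vertex 0 are not connected in the tree.

A tree decomposition must satisfy three properties: every vertex lies in some bag; for every edge, both endpoints lie together in some bag; and for every vertex, the bags containing it form a connected subtree. Here bags containing vertex 0 are not connected in the tree, so the decomposition is invalid.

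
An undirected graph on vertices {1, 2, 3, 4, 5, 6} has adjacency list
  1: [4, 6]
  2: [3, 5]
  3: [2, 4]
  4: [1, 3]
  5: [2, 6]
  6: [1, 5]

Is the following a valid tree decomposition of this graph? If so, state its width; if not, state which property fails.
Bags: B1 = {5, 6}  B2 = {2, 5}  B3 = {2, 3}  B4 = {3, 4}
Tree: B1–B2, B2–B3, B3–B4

No — vertex 1 appears in no bag.

A tree decomposition must satisfy three properties: every vertex lies in some bag; for every edge, both endpoints lie together in some bag; and for every vertex, the bags containing it form a connected subtree. Here vertex 1 appears in no bag, so the decomposition is invalid.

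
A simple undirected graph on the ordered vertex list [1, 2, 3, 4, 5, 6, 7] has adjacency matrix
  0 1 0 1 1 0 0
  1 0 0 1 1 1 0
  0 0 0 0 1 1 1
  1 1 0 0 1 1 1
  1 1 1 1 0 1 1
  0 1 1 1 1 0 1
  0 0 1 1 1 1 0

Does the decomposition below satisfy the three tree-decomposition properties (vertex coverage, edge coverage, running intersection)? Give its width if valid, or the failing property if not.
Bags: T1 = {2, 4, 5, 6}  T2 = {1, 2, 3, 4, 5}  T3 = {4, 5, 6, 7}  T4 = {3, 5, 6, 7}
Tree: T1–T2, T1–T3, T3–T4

No — bags containing vertex 3 are not connected in the tree.

A tree decomposition must satisfy three properties: every vertex lies in some bag; for every edge, both endpoints lie together in some bag; and for every vertex, the bags containing it form a connected subtree. Here bags containing vertex 3 are not connected in the tree, so the decomposition is invalid.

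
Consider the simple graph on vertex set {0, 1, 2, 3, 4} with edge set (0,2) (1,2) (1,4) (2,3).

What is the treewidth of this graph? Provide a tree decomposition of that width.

Every bag has size at most 2, so the width is 2 − 1 = 1 and tw(G) ≤ 1. Since G has at least one edge (e.g. 0–2), it is not an edgeless graph, so tw(G) ≥ 1. Therefore the treewidth is 1.

Treewidth 1.
Bags: B1 = {0, 2}  B2 = {2, 3}  B3 = {1, 2}  B4 = {1, 4}
Tree: B1–B2, B2–B3, B3–B4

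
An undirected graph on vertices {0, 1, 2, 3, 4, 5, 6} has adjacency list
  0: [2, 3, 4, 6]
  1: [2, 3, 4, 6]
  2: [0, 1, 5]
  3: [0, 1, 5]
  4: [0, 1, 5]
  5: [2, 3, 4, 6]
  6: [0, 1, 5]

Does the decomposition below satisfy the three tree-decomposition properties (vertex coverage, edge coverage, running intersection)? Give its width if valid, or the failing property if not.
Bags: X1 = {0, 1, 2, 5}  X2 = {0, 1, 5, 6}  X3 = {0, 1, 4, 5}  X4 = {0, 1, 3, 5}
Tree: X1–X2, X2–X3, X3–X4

Yes; width 3.

Vertex coverage: the bags together contain {0, 1, 2, 3, 4, 5, 6}, the full vertex set. Edge coverage: each edge of G has both endpoints in at least one bag. Running intersection: for every vertex, the bags containing it form a connected subtree. All three properties hold, so this is a valid tree decomposition of width max|bag| − 1 = 3, and hence tw(G) ≤ 3.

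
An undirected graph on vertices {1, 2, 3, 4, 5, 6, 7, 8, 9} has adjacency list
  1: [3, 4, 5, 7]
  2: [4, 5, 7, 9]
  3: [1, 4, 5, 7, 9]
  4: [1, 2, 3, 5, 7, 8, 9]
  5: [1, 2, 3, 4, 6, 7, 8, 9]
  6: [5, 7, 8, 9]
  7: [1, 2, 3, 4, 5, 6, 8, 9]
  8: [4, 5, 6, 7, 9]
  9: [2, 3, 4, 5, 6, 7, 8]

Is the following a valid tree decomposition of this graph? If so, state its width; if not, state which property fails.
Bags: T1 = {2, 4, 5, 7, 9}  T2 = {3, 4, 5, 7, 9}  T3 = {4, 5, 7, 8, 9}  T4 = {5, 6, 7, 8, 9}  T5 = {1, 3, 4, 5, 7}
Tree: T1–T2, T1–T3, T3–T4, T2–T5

Yes; width 4.

Every vertex of G appears in some bag (union = {1, 2, 3, 4, 5, 6, 7, 8, 9}); every edge is covered by a bag; and for each vertex v the set of bags containing v is connected in the bag tree. The decomposition is therefore valid. The largest bag has 5 vertices, so the width is 4.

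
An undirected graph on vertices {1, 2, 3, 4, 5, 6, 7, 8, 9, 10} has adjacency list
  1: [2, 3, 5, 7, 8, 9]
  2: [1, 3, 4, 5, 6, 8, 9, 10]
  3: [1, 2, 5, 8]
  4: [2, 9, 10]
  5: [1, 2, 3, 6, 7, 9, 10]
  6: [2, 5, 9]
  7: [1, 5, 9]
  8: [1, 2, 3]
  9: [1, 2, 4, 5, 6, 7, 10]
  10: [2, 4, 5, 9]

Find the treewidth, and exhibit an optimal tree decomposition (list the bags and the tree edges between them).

The largest bag has 4 vertices, giving width 3; this decomposition certifies tw(G) ≤ 3. For the lower bound, the 4 vertices {1, 2, 3, 8} are pairwise adjacent, and any tree decomposition puts a clique entirely inside one bag — forcing width ≥ 3. Combining the bounds, tw(G) = 3.

Treewidth 3.
One optimal decomposition is:
Bags: B1 = {2, 5, 6, 9}  B2 = {2, 5, 9, 10}  B3 = {1, 2, 5, 9}  B4 = {1, 5, 7, 9}  B5 = {2, 4, 9, 10}  B6 = {1, 2, 3, 5}  B7 = {1, 2, 3, 8}
Tree: B1–B2, B1–B3, B3–B4, B2–B5, B3–B6, B6–B7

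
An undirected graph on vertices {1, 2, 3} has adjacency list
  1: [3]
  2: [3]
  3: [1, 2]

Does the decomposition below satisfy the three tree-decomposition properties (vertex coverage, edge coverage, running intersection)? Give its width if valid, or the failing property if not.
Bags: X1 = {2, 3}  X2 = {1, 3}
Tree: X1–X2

Yes; width 1.

Every vertex of G appears in some bag (union = {1, 2, 3}); every edge is covered by a bag; and for each vertex v the set of bags containing v is connected in the bag tree. The decomposition is therefore valid. The largest bag has 2 vertices, so the width is 1.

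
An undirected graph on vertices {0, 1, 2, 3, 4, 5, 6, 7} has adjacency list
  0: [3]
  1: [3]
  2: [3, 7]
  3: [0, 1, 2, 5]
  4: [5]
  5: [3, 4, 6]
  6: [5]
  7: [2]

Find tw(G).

1

A width-1 tree decomposition is:
Bags: B1 = {2, 3}  B2 = {3, 5}  B3 = {1, 3}  B4 = {4, 5}  B5 = {2, 7}  B6 = {0, 3}  B7 = {5, 6}
Tree: B1–B2, B1–B3, B2–B4, B1–B5, B3–B6, B2–B7
The largest bag has 2 vertices, giving width 1; this decomposition certifies tw(G) ≤ 1. G has an edge, so its treewidth is at least 1. Combining the bounds, tw(G) = 1.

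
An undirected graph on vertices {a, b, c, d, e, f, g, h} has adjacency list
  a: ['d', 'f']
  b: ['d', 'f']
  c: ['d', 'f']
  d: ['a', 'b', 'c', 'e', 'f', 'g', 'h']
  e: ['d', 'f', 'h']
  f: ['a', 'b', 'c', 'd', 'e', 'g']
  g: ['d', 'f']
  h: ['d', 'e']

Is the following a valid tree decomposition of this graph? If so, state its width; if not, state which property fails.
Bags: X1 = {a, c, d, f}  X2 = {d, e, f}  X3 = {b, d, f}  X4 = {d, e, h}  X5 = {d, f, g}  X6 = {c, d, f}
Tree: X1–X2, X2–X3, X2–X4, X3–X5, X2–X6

A tree decomposition must satisfy three properties: every vertex lies in some bag; for every edge, both endpoints lie together in some bag; and for every vertex, the bags containing it form a connected subtree. Here bags containing vertex c are not connected in the tree, so the decomposition is invalid.

No — bags containing vertex c are not connected in the tree.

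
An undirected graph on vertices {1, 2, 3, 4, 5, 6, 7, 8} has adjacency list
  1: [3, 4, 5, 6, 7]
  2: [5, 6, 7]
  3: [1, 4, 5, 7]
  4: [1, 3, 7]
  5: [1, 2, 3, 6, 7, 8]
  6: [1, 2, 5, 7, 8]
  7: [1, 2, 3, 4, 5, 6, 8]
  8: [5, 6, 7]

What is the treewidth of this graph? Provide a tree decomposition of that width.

Treewidth 3.
Bags: B1 = {1, 5, 6, 7}  B2 = {1, 3, 5, 7}  B3 = {2, 5, 6, 7}  B4 = {5, 6, 7, 8}  B5 = {1, 3, 4, 7}
Tree: B1–B2, B1–B3, B3–B4, B2–B5

The largest bag has 4 vertices, giving width 3; this decomposition certifies tw(G) ≤ 3. On the other hand G contains the 4-clique {1, 3, 4, 7}. A clique must lie in a single bag of any decomposition, so no decomposition can have width below 3. The upper and lower bounds meet at 3, so that is the treewidth.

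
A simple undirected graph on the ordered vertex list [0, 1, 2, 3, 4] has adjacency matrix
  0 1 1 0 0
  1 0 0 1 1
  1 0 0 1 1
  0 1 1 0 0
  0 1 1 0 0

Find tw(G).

2

A width-2 tree decomposition is:
Bags: B1 = {1, 2, 3}  B2 = {0, 1, 2}  B3 = {1, 2, 4}
Tree: B1–B2, B2–B3
Every bag has size at most 3, so the width is 3 − 1 = 2 and tw(G) ≤ 2. Since 2–3–1–0–2 is a cycle in G, G is not acyclic. Forests are exactly the graphs of treewidth ≤ 1, so tw(G) ≥ 2. The upper and lower bounds meet at 2, so that is the treewidth.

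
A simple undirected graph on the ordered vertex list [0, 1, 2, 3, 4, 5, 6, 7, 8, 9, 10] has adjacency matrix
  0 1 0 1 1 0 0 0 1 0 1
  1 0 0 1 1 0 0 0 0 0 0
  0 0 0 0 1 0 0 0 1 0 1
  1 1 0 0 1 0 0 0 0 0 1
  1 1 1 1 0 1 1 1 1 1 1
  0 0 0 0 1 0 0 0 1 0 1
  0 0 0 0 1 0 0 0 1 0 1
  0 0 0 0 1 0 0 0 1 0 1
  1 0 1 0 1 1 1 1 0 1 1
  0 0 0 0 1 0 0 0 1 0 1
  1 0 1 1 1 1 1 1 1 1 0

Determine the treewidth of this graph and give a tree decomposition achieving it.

Each bag holds 4 vertices, so the decomposition has width 3, which upper-bounds the treewidth. On the other hand G contains the 4-clique {0, 1, 3, 4}. A clique must lie in a single bag of any decomposition, so no decomposition can have width below 3. The upper and lower bounds meet at 3, so that is the treewidth.

Treewidth 3.
Bags: B1 = {4, 5, 8, 10}  B2 = {4, 8, 9, 10}  B3 = {0, 4, 8, 10}  B4 = {0, 3, 4, 10}  B5 = {4, 6, 8, 10}  B6 = {0, 1, 3, 4}  B7 = {4, 7, 8, 10}  B8 = {2, 4, 8, 10}
Tree: B1–B2, B1–B3, B3–B4, B2–B5, B4–B6, B3–B7, B2–B8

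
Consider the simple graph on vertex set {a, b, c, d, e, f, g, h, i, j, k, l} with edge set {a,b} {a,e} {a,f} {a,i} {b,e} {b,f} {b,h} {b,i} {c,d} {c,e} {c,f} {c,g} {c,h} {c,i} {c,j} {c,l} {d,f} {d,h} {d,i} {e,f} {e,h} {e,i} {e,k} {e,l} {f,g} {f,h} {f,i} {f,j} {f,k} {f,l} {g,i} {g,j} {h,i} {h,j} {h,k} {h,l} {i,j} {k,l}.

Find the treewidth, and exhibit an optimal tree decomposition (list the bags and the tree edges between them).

Treewidth 4.
Bags: B1 = {c, f, h, i, j}  B2 = {c, e, f, h, i}  B3 = {c, e, f, h, l}  B4 = {e, f, h, k, l}  B5 = {b, e, f, h, i}  B6 = {a, b, e, f, i}  B7 = {c, f, g, i, j}  B8 = {c, d, f, h, i}
Tree: B1–B2, B2–B3, B3–B4, B2–B5, B5–B6, B1–B7, B2–B8

Each bag holds 5 vertices, so the decomposition has width 4, which upper-bounds the treewidth. On the other hand G contains the 5-clique {c, f, g, i, j}. A clique must lie in a single bag of any decomposition, so no decomposition can have width below 4. Hence tw(G) = 4 exactly.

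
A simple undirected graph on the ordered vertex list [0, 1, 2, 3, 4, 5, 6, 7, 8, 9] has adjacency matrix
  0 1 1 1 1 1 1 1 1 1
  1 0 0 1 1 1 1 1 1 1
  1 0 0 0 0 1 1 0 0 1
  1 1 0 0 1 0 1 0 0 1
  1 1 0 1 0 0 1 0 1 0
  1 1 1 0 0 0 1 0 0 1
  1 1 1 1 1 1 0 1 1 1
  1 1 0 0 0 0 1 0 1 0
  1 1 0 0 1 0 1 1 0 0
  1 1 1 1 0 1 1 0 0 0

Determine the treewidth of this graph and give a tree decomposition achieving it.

Treewidth 4.
One such decomposition:
Bags: B1 = {0, 1, 6, 7, 8}  B2 = {0, 1, 4, 6, 8}  B3 = {0, 1, 3, 4, 6}  B4 = {0, 1, 3, 6, 9}  B5 = {0, 1, 5, 6, 9}  B6 = {0, 2, 5, 6, 9}
Tree: B1–B2, B2–B3, B3–B4, B4–B5, B5–B6

Each bag holds 5 vertices, so the decomposition has width 4, which upper-bounds the treewidth. For the lower bound, the 5 vertices {0, 1, 4, 6, 8} are pairwise adjacent, and any tree decomposition puts a clique entirely inside one bag — forcing width ≥ 4. The upper and lower bounds meet at 4, so that is the treewidth.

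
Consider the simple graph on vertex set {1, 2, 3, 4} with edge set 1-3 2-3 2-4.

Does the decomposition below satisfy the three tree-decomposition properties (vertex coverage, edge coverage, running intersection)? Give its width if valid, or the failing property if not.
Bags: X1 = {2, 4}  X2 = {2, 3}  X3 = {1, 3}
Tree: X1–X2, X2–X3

Checking the three conditions: (i) the bags cover all of {1, 2, 3, 4}; (ii) for each edge, some bag contains both endpoints; (iii) the bags containing any fixed vertex form a subtree. All hold, so the decomposition is valid with width 2 − 1 = 1.

Yes; width 1.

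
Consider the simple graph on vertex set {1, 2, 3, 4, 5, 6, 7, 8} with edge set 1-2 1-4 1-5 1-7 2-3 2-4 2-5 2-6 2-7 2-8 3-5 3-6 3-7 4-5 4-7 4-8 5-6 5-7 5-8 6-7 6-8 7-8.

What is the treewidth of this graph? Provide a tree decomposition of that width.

The largest bag has 5 vertices, giving width 4; this decomposition certifies tw(G) ≤ 4. Conversely, {2, 3, 5, 6, 7} is a clique of size 5, and the vertices of any clique must share a bag in every tree decomposition; so some bag has ≥ 5 vertices and tw(G) ≥ 4. Hence tw(G) = 4 exactly.

Treewidth 4.
One optimal decomposition is:
Bags: B1 = {1, 2, 4, 5, 7}  B2 = {2, 4, 5, 7, 8}  B3 = {2, 5, 6, 7, 8}  B4 = {2, 3, 5, 6, 7}
Tree: B1–B2, B2–B3, B3–B4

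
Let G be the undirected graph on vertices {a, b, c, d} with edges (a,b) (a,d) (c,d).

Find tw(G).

1

A width-1 tree decomposition is:
Bags: B1 = {a, b}  B2 = {a, d}  B3 = {c, d}
Tree: B1–B2, B2–B3
Every bag has size at most 2, so the width is 2 − 1 = 1 and tw(G) ≤ 1. Since G has at least one edge (e.g. b–a), it is not an edgeless graph, so tw(G) ≥ 1. Hence tw(G) = 1 exactly.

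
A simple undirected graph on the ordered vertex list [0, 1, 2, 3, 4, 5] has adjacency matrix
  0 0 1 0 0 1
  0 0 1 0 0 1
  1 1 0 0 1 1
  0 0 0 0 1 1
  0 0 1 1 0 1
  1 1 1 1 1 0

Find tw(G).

2

A width-2 tree decomposition is:
Bags: B1 = {2, 4, 5}  B2 = {0, 2, 5}  B3 = {3, 4, 5}  B4 = {1, 2, 5}
Tree: B1–B2, B1–B3, B1–B4
Each bag holds 3 vertices, so the decomposition has width 2, which upper-bounds the treewidth. On the other hand G contains the 3-clique {0, 2, 5}. A clique must lie in a single bag of any decomposition, so no decomposition can have width below 2. Hence tw(G) = 2 exactly.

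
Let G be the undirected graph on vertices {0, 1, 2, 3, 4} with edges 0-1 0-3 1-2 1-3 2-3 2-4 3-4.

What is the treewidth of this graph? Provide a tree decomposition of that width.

Treewidth 2.
One such decomposition:
Bags: B1 = {2, 3, 4}  B2 = {1, 2, 3}  B3 = {0, 1, 3}
Tree: B1–B2, B2–B3

The largest bag has 3 vertices, giving width 2; this decomposition certifies tw(G) ≤ 2. Conversely, {0, 1, 3} is a clique of size 3, and the vertices of any clique must share a bag in every tree decomposition; so some bag has ≥ 3 vertices and tw(G) ≥ 2. Therefore the treewidth is 2.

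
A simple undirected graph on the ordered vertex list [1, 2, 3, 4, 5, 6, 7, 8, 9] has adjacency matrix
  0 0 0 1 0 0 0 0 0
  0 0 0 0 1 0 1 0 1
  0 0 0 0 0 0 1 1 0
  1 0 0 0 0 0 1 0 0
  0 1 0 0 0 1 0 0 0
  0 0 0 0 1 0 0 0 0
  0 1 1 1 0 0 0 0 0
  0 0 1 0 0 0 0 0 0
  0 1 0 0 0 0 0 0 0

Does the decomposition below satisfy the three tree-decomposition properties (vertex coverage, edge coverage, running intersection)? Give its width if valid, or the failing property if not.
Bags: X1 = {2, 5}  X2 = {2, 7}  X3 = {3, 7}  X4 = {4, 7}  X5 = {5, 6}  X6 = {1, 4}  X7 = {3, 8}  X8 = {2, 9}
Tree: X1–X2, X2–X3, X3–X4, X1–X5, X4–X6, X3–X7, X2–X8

Yes; width 1.

Checking the three conditions: (i) the bags cover all of {1, 2, 3, 4, 5, 6, 7, 8, 9}; (ii) for each edge, some bag contains both endpoints; (iii) the bags containing any fixed vertex form a subtree. All hold, so the decomposition is valid with width 2 − 1 = 1.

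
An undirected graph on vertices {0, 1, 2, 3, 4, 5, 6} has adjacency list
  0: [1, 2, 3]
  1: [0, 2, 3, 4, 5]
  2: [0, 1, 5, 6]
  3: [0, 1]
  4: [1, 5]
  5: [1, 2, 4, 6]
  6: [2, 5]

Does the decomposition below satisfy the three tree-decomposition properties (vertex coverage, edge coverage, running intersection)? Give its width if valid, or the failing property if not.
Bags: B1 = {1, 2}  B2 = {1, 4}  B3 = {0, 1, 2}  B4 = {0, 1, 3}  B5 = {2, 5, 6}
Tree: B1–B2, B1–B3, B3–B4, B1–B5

No — edge (5,1) lies in no bag.

A tree decomposition must satisfy three properties: every vertex lies in some bag; for every edge, both endpoints lie together in some bag; and for every vertex, the bags containing it form a connected subtree. Here edge (5,1) lies in no bag, so the decomposition is invalid.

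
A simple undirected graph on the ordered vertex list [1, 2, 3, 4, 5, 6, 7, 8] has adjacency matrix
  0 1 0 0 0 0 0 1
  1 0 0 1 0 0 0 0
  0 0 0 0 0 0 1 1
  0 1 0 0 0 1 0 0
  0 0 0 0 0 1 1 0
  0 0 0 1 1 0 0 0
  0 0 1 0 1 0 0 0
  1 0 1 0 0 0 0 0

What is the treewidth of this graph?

2

A width-2 tree decomposition is:
Bags: B1 = {3, 7, 8}  B2 = {1, 7, 8}  B3 = {1, 2, 7}  B4 = {2, 4, 7}  B5 = {4, 6, 7}  B6 = {5, 6, 7}
Tree: B1–B2, B2–B3, B3–B4, B4–B5, B5–B6
The largest bag has 3 vertices, giving width 2; this decomposition certifies tw(G) ≤ 2. Since 7–3–8–1–2–4–6–5–7 is a cycle in G, G is not acyclic. Forests are exactly the graphs of treewidth ≤ 1, so tw(G) ≥ 2. Therefore the treewidth is 2.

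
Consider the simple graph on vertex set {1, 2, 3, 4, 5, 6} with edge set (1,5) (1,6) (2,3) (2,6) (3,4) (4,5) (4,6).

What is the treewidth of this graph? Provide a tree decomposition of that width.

Treewidth 2.
One such decomposition:
Bags: B1 = {1, 5, 6}  B2 = {4, 5, 6}  B3 = {2, 4, 6}  B4 = {2, 3, 4}
Tree: B1–B2, B2–B3, B3–B4

Each bag holds 3 vertices, so the decomposition has width 2, which upper-bounds the treewidth. The edges 1–5–4–6–1 form a cycle, so G is not a tree and its treewidth is at least 2. Therefore the treewidth is 2.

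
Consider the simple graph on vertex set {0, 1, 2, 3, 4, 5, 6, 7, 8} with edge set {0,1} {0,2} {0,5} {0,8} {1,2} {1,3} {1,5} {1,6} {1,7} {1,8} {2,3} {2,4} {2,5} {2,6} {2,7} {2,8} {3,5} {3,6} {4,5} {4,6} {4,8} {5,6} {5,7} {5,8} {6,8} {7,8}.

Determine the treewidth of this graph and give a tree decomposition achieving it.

The largest bag has 5 vertices, giving width 4; this decomposition certifies tw(G) ≤ 4. Conversely, {0, 1, 2, 5, 8} is a clique of size 5, and the vertices of any clique must share a bag in every tree decomposition; so some bag has ≥ 5 vertices and tw(G) ≥ 4. The upper and lower bounds meet at 4, so that is the treewidth.

Treewidth 4.
Bags: B1 = {2, 4, 5, 6, 8}  B2 = {1, 2, 5, 6, 8}  B3 = {1, 2, 5, 7, 8}  B4 = {0, 1, 2, 5, 8}  B5 = {1, 2, 3, 5, 6}
Tree: B1–B2, B2–B3, B3–B4, B2–B5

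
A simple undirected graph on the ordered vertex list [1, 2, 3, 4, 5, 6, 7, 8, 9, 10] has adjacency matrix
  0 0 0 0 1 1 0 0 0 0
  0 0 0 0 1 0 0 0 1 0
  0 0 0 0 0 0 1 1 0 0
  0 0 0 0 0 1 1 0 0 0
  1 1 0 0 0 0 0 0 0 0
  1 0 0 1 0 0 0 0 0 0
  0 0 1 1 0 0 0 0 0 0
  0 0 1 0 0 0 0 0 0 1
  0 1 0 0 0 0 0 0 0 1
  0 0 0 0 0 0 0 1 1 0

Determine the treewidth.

A width-2 tree decomposition is:
Bags: B1 = {1, 5, 6}  B2 = {2, 5, 6}  B3 = {2, 6, 9}  B4 = {6, 9, 10}  B5 = {6, 8, 10}  B6 = {3, 6, 8}  B7 = {3, 6, 7}  B8 = {4, 6, 7}
Tree: B1–B2, B2–B3, B3–B4, B4–B5, B5–B6, B6–B7, B7–B8
Every bag has size at most 3, so the width is 3 − 1 = 2 and tw(G) ≤ 2. For the lower bound, G contains the cycle 6–1–5–2–9–10–8–3–7–4–6, so G is not a forest; only forests have treewidth ≤ 1, hence tw(G) ≥ 2. Combining the bounds, tw(G) = 2.

2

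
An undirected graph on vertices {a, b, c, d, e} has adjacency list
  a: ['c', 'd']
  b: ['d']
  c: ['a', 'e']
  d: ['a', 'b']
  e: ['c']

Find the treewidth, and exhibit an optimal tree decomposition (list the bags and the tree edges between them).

Treewidth 1.
One such decomposition:
Bags: B1 = {b, d}  B2 = {a, d}  B3 = {a, c}  B4 = {c, e}
Tree: B1–B2, B2–B3, B3–B4

The largest bag has 2 vertices, giving width 1; this decomposition certifies tw(G) ≤ 1. Any graph with an edge has treewidth ≥ 1, and G has the edge b–d. Combining the bounds, tw(G) = 1.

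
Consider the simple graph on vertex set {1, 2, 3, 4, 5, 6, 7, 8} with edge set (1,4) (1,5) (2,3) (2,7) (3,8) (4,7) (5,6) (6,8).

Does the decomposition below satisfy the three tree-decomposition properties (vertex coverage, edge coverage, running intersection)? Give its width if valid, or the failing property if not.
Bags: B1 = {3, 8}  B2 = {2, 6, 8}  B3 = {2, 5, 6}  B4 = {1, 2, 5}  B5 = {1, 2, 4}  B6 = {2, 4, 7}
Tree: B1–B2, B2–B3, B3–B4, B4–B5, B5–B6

No — edge (2,3) lies in no bag.

A tree decomposition must satisfy three properties: every vertex lies in some bag; for every edge, both endpoints lie together in some bag; and for every vertex, the bags containing it form a connected subtree. Here edge (2,3) lies in no bag, so the decomposition is invalid.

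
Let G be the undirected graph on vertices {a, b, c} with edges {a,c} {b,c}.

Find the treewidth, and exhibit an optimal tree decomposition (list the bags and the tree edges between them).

Every bag has size at most 2, so the width is 2 − 1 = 1 and tw(G) ≤ 1. Since G has at least one edge (e.g. b–c), it is not an edgeless graph, so tw(G) ≥ 1. Therefore the treewidth is 1.

Treewidth 1.
One such decomposition:
Bags: B1 = {b, c}  B2 = {a, c}
Tree: B1–B2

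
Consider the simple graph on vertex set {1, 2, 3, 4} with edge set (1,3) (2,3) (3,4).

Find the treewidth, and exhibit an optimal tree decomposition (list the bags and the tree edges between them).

The largest bag has 2 vertices, giving width 1; this decomposition certifies tw(G) ≤ 1. Any graph with an edge has treewidth ≥ 1, and G has the edge 2–3. Combining the bounds, tw(G) = 1.

Treewidth 1.
One such decomposition:
Bags: B1 = {2, 3}  B2 = {1, 3}  B3 = {3, 4}
Tree: B1–B2, B2–B3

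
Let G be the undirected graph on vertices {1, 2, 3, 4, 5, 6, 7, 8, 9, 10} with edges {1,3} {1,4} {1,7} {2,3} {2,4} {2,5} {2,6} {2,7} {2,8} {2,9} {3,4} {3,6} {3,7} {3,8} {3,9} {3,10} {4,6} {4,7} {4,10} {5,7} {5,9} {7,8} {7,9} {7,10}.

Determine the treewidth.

A width-3 tree decomposition is:
Bags: B1 = {1, 3, 4, 7}  B2 = {2, 3, 4, 7}  B3 = {2, 3, 4, 6}  B4 = {3, 4, 7, 10}  B5 = {2, 3, 7, 8}  B6 = {2, 3, 7, 9}  B7 = {2, 5, 7, 9}
Tree: B1–B2, B2–B3, B1–B4, B2–B5, B5–B6, B6–B7
Each bag holds 4 vertices, so the decomposition has width 3, which upper-bounds the treewidth. Conversely, {2, 3, 4, 6} is a clique of size 4, and the vertices of any clique must share a bag in every tree decomposition; so some bag has ≥ 4 vertices and tw(G) ≥ 3. Therefore the treewidth is 3.

3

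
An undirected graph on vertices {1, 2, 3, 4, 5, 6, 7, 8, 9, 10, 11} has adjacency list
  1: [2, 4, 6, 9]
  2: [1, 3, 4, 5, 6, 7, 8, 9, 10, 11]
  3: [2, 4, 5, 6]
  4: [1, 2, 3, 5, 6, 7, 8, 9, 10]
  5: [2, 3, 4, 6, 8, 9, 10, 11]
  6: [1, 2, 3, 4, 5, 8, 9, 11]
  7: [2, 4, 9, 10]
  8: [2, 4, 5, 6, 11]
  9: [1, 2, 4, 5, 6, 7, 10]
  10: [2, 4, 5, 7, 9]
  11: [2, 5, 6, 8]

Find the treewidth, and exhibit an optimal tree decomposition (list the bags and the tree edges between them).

Treewidth 4.
Bags: B1 = {2, 4, 5, 6, 8}  B2 = {2, 3, 4, 5, 6}  B3 = {2, 4, 5, 6, 9}  B4 = {1, 2, 4, 6, 9}  B5 = {2, 5, 6, 8, 11}  B6 = {2, 4, 5, 9, 10}  B7 = {2, 4, 7, 9, 10}
Tree: B1–B2, B1–B3, B3–B4, B1–B5, B3–B6, B6–B7

Every bag has size at most 5, so the width is 5 − 1 = 4 and tw(G) ≤ 4. Conversely, {2, 5, 6, 8, 11} is a clique of size 5, and the vertices of any clique must share a bag in every tree decomposition; so some bag has ≥ 5 vertices and tw(G) ≥ 4. Hence tw(G) = 4 exactly.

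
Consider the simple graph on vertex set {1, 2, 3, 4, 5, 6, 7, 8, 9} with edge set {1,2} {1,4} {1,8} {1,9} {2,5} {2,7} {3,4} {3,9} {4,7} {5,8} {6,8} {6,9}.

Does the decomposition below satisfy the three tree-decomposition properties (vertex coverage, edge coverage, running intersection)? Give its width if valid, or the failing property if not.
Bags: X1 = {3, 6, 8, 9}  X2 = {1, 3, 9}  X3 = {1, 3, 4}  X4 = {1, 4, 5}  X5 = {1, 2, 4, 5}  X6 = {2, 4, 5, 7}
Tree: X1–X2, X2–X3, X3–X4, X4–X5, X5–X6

A tree decomposition must satisfy three properties: every vertex lies in some bag; for every edge, both endpoints lie together in some bag; and for every vertex, the bags containing it form a connected subtree. Here edge (8,1) lies in no bag, so the decomposition is invalid.

No — edge (8,1) lies in no bag.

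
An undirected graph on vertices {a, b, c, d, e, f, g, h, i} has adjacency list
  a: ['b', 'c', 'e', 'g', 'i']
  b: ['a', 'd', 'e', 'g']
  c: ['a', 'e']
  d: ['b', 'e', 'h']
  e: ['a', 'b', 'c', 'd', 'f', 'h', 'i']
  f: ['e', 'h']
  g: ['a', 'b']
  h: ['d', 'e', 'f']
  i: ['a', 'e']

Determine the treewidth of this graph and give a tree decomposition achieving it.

The largest bag has 3 vertices, giving width 2; this decomposition certifies tw(G) ≤ 2. On the other hand G contains the 3-clique {a, b, g}. A clique must lie in a single bag of any decomposition, so no decomposition can have width below 2. The upper and lower bounds meet at 2, so that is the treewidth.

Treewidth 2.
One optimal decomposition is:
Bags: B1 = {a, b, e}  B2 = {a, e, i}  B3 = {a, b, g}  B4 = {b, d, e}  B5 = {d, e, h}  B6 = {e, f, h}  B7 = {a, c, e}
Tree: B1–B2, B1–B3, B1–B4, B4–B5, B5–B6, B2–B7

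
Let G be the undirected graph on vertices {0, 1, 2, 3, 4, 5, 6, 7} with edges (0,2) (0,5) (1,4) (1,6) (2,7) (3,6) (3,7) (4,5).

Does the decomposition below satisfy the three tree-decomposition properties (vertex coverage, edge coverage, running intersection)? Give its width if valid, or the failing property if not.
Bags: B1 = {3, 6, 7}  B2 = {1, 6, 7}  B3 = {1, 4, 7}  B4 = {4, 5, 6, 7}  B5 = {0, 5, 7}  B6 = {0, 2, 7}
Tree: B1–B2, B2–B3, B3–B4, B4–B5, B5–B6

A tree decomposition must satisfy three properties: every vertex lies in some bag; for every edge, both endpoints lie together in some bag; and for every vertex, the bags containing it form a connected subtree. Here bags containing vertex 6 are not connected in the tree, so the decomposition is invalid.

No — bags containing vertex 6 are not connected in the tree.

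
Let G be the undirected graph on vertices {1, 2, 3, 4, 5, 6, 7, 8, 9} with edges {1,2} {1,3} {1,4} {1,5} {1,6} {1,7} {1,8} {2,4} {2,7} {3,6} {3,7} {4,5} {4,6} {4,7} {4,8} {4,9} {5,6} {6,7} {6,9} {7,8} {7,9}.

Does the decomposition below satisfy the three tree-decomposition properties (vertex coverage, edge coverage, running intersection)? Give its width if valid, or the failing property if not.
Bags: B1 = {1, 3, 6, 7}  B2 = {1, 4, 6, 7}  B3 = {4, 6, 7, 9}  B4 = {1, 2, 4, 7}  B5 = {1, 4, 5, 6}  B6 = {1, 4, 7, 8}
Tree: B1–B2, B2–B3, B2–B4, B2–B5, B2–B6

Every vertex of G appears in some bag (union = {1, 2, 3, 4, 5, 6, 7, 8, 9}); every edge is covered by a bag; and for each vertex v the set of bags containing v is connected in the bag tree. The decomposition is therefore valid. The largest bag has 4 vertices, so the width is 3.

Yes; width 3.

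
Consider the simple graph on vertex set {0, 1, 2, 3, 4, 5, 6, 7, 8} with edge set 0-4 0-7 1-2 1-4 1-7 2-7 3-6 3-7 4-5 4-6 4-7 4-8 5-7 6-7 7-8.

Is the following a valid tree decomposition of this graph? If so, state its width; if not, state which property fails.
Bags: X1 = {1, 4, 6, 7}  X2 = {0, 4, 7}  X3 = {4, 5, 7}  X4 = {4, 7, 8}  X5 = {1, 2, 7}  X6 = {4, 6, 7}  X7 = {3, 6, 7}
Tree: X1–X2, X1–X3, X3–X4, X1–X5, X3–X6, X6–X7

A tree decomposition must satisfy three properties: every vertex lies in some bag; for every edge, both endpoints lie together in some bag; and for every vertex, the bags containing it form a connected subtree. Here bags containing vertex 6 are not connected in the tree, so the decomposition is invalid.

No — bags containing vertex 6 are not connected in the tree.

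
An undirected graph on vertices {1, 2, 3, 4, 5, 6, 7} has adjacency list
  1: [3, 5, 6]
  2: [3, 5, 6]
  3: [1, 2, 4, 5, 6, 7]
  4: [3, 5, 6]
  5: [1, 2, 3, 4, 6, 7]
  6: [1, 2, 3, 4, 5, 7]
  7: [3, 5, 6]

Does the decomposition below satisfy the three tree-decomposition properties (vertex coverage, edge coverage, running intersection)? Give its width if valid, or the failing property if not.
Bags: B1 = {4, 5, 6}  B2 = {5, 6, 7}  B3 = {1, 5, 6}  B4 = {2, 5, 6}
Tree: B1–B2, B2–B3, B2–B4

No — vertex 3 appears in no bag.

A tree decomposition must satisfy three properties: every vertex lies in some bag; for every edge, both endpoints lie together in some bag; and for every vertex, the bags containing it form a connected subtree. Here vertex 3 appears in no bag, so the decomposition is invalid.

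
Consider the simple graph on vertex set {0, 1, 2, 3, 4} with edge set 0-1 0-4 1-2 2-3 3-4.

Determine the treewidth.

A width-2 tree decomposition is:
Bags: B1 = {0, 1, 2}  B2 = {0, 2, 3}  B3 = {0, 3, 4}
Tree: B1–B2, B2–B3
Each bag holds 3 vertices, so the decomposition has width 2, which upper-bounds the treewidth. For the lower bound, G contains the cycle 0–1–2–3–4–0, so G is not a forest; only forests have treewidth ≤ 1, hence tw(G) ≥ 2. Combining the bounds, tw(G) = 2.

2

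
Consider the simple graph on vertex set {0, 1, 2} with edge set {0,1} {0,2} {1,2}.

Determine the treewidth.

A width-2 tree decomposition is:
Bags: B1 = {0, 1, 2}
Tree: (single bag)
With just one bag of size 3, the width is 3 − 1 = 2, so tw(G) ≤ 2. On the other hand G contains the 3-clique {0, 1, 2}. A clique must lie in a single bag of any decomposition, so no decomposition can have width below 2. Hence tw(G) = 2 exactly.

2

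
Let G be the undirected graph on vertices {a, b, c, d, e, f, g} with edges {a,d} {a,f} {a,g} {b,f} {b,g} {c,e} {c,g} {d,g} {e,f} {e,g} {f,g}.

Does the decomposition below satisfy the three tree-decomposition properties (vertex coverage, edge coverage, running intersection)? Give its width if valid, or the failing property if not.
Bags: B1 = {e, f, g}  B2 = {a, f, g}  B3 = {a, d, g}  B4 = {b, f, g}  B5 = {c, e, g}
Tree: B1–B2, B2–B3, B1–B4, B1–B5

Checking the three conditions: (i) the bags cover all of {a, b, c, d, e, f, g}; (ii) for each edge, some bag contains both endpoints; (iii) the bags containing any fixed vertex form a subtree. All hold, so the decomposition is valid with width 3 − 1 = 2.

Yes; width 2.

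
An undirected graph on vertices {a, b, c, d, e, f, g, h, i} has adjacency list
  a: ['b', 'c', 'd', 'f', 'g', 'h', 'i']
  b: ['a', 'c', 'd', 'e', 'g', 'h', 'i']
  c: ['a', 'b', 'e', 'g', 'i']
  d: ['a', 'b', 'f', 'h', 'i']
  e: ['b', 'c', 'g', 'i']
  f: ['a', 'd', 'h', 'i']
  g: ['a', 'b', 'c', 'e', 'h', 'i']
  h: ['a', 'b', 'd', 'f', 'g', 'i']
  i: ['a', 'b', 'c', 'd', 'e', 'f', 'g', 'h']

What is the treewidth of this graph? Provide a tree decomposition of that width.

Each bag holds 5 vertices, so the decomposition has width 4, which upper-bounds the treewidth. Conversely, {a, d, f, h, i} is a clique of size 5, and the vertices of any clique must share a bag in every tree decomposition; so some bag has ≥ 5 vertices and tw(G) ≥ 4. Therefore the treewidth is 4.

Treewidth 4.
Bags: B1 = {a, b, g, h, i}  B2 = {a, b, c, g, i}  B3 = {a, b, d, h, i}  B4 = {a, d, f, h, i}  B5 = {b, c, e, g, i}
Tree: B1–B2, B1–B3, B3–B4, B2–B5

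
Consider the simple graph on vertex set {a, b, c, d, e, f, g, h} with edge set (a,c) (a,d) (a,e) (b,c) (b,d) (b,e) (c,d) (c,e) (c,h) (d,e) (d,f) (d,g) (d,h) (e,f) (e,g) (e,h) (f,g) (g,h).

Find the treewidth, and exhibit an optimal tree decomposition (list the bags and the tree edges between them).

Each bag holds 4 vertices, so the decomposition has width 3, which upper-bounds the treewidth. On the other hand G contains the 4-clique {d, e, g, h}. A clique must lie in a single bag of any decomposition, so no decomposition can have width below 3. Hence tw(G) = 3 exactly.

Treewidth 3.
Bags: B1 = {c, d, e, h}  B2 = {b, c, d, e}  B3 = {d, e, g, h}  B4 = {a, c, d, e}  B5 = {d, e, f, g}
Tree: B1–B2, B1–B3, B1–B4, B3–B5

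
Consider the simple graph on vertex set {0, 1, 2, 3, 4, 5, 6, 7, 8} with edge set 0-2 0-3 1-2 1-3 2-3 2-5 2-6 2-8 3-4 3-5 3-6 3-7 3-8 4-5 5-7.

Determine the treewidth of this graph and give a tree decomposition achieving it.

Treewidth 2.
Bags: B1 = {1, 2, 3}  B2 = {2, 3, 8}  B3 = {2, 3, 5}  B4 = {2, 3, 6}  B5 = {0, 2, 3}  B6 = {3, 4, 5}  B7 = {3, 5, 7}
Tree: B1–B2, B1–B3, B3–B4, B4–B5, B3–B6, B3–B7

Every bag has size at most 3, so the width is 3 − 1 = 2 and tw(G) ≤ 2. Conversely, {0, 2, 3} is a clique of size 3, and the vertices of any clique must share a bag in every tree decomposition; so some bag has ≥ 3 vertices and tw(G) ≥ 2. Combining the bounds, tw(G) = 2.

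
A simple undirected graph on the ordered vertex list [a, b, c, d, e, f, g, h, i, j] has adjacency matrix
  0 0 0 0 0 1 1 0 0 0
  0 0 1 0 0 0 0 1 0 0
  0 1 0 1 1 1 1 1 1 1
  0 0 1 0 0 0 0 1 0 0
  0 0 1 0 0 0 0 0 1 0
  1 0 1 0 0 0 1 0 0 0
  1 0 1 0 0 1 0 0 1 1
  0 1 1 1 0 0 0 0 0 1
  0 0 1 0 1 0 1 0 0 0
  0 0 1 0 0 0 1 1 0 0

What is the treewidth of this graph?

A width-2 tree decomposition is:
Bags: B1 = {c, g, j}  B2 = {c, g, i}  B3 = {c, h, j}  B4 = {c, f, g}  B5 = {b, c, h}  B6 = {a, f, g}  B7 = {c, e, i}  B8 = {c, d, h}
Tree: B1–B2, B1–B3, B1–B4, B3–B5, B4–B6, B2–B7, B3–B8
The largest bag has 3 vertices, giving width 2; this decomposition certifies tw(G) ≤ 2. Conversely, {c, d, h} is a clique of size 3, and the vertices of any clique must share a bag in every tree decomposition; so some bag has ≥ 3 vertices and tw(G) ≥ 2. The upper and lower bounds meet at 2, so that is the treewidth.

2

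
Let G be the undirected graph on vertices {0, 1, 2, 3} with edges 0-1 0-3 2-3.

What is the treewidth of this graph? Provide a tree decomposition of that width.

The largest bag has 2 vertices, giving width 1; this decomposition certifies tw(G) ≤ 1. Since G has at least one edge (e.g. 0–3), it is not an edgeless graph, so tw(G) ≥ 1. The upper and lower bounds meet at 1, so that is the treewidth.

Treewidth 1.
One such decomposition:
Bags: B1 = {0, 3}  B2 = {2, 3}  B3 = {0, 1}
Tree: B1–B2, B1–B3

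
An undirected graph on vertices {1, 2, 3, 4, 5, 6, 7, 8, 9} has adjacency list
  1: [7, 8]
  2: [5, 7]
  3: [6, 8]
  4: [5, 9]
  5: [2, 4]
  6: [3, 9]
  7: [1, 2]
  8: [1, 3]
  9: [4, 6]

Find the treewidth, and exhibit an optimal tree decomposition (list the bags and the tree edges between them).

Treewidth 2.
Bags: B1 = {1, 3, 8}  B2 = {1, 3, 6}  B3 = {1, 6, 9}  B4 = {1, 4, 9}  B5 = {1, 4, 5}  B6 = {1, 2, 5}  B7 = {1, 2, 7}
Tree: B1–B2, B2–B3, B3–B4, B4–B5, B5–B6, B6–B7

The largest bag has 3 vertices, giving width 2; this decomposition certifies tw(G) ≤ 2. For the lower bound, G contains the cycle 1–8–3–6–9–4–5–2–7–1, so G is not a forest; only forests have treewidth ≤ 1, hence tw(G) ≥ 2. Therefore the treewidth is 2.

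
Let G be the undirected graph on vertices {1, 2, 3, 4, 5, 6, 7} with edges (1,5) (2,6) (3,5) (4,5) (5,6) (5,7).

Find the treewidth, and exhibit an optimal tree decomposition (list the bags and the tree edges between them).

Treewidth 1.
One optimal decomposition is:
Bags: B1 = {3, 5}  B2 = {1, 5}  B3 = {5, 6}  B4 = {2, 6}  B5 = {4, 5}  B6 = {5, 7}
Tree: B1–B2, B1–B3, B3–B4, B1–B5, B1–B6

Each bag holds 2 vertices, so the decomposition has width 1, which upper-bounds the treewidth. G has an edge, so its treewidth is at least 1. The upper and lower bounds meet at 1, so that is the treewidth.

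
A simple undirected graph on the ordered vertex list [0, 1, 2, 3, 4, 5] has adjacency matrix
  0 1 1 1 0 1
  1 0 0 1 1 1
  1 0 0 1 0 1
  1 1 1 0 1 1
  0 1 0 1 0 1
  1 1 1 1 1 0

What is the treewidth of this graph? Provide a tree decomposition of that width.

Treewidth 3.
One optimal decomposition is:
Bags: B1 = {1, 3, 4, 5}  B2 = {0, 1, 3, 5}  B3 = {0, 2, 3, 5}
Tree: B1–B2, B2–B3

The largest bag has 4 vertices, giving width 3; this decomposition certifies tw(G) ≤ 3. For the lower bound, the 4 vertices {0, 1, 3, 5} are pairwise adjacent, and any tree decomposition puts a clique entirely inside one bag — forcing width ≥ 3. Hence tw(G) = 3 exactly.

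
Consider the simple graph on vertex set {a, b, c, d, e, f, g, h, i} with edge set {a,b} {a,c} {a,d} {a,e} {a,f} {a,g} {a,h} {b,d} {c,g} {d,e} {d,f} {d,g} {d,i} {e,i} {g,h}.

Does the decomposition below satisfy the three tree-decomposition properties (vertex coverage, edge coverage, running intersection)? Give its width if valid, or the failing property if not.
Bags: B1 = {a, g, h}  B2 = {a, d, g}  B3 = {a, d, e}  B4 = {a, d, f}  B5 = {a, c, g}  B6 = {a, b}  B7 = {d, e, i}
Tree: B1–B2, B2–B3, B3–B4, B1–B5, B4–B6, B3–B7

A tree decomposition must satisfy three properties: every vertex lies in some bag; for every edge, both endpoints lie together in some bag; and for every vertex, the bags containing it form a connected subtree. Here edge (d,b) lies in no bag, so the decomposition is invalid.

No — edge (d,b) lies in no bag.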